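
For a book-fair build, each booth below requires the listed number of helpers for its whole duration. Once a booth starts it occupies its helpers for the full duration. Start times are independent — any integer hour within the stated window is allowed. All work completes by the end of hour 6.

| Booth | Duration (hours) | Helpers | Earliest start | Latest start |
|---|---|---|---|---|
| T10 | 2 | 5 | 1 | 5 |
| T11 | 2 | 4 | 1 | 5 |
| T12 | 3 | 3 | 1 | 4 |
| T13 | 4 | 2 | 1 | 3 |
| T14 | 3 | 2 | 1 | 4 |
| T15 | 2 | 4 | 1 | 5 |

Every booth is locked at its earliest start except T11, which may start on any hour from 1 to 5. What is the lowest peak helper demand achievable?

16

T11@1: h1:20  h2:20  h3:7  h4:2  h5:0  h6:0 → peak 20
T11@2: h1:16  h2:20  h3:11  h4:2  h5:0  h6:0 → peak 20
T11@3: h1:16  h2:16  h3:11  h4:6  h5:0  h6:0 → peak 16
T11@4: h1:16  h2:16  h3:7  h4:6  h5:4  h6:0 → peak 16
T11@5: h1:16  h2:16  h3:7  h4:2  h5:4  h6:4 → peak 16
Best is T11@3, peak 16.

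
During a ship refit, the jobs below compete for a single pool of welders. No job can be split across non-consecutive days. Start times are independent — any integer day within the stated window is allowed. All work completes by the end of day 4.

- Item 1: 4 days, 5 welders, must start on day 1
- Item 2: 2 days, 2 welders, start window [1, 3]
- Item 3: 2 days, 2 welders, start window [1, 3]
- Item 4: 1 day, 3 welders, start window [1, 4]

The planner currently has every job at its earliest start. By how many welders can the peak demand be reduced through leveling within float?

3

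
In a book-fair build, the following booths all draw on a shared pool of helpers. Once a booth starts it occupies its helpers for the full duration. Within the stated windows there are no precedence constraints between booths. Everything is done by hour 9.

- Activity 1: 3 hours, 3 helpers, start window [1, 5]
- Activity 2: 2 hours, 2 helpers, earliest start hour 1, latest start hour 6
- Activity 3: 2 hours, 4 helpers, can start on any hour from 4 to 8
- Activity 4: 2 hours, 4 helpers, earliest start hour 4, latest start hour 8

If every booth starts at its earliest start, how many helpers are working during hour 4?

At early start, hour 4 has: Activity 3, Activity 4.
Demand: 4 + 4 = 8.

8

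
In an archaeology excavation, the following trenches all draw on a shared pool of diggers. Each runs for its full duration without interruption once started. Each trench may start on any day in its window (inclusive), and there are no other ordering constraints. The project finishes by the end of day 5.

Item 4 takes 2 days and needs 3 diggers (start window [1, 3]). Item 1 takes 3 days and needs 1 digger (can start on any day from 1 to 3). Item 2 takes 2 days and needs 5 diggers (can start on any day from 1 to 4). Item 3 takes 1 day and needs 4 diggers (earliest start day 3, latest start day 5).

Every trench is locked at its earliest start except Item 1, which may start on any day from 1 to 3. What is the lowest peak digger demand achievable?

Item 1@1: d1:9  d2:9  d3:5  d4:0  d5:0 → peak 9
Item 1@2: d1:8  d2:9  d3:5  d4:1  d5:0 → peak 9
Item 1@3: d1:8  d2:8  d3:5  d4:1  d5:1 → peak 8
Best is Item 1@3, peak 8.

8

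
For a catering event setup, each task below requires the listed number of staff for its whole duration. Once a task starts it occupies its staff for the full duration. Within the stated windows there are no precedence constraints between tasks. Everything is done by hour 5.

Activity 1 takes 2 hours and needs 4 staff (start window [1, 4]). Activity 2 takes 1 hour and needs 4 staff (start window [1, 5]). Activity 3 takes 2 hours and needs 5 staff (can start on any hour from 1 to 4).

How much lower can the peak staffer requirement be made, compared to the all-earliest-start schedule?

Early-start peak: h1:13  h2:9  h3:0  h4:0  h5:0 ⇒ 13.
Leveled (Activity 1@1, Activity 2@3, Activity 3@4): h1:4  h2:4  h3:4  h4:5  h5:5 ⇒ 5.
Reduction 13 − 5 = 8.

8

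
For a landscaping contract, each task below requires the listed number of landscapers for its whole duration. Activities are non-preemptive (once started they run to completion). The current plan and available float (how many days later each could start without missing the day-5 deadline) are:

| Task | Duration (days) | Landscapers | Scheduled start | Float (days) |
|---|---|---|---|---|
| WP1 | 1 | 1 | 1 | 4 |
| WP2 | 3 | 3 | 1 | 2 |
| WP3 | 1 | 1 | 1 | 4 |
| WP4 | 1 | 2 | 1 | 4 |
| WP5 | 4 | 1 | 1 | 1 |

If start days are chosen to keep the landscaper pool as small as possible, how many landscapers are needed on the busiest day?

4

Early-start (WP1@1, WP2@1, WP3@1, WP4@1, WP5@1) gives peak 8: d1:8  d2:4  d3:4  d4:1  d5:0.
Shift WP3→4, WP4→4, WP5→2.
Schedule WP1@1, WP2@1, WP3@4, WP4@4, WP5@2: d1:4  d2:4  d3:4  d4:4  d5:1 — peak 4.
Total landscaper-days = 17 over 5 days ⇒ peak ≥ ⌈17/5⌉ = 4, so 4 is optimal.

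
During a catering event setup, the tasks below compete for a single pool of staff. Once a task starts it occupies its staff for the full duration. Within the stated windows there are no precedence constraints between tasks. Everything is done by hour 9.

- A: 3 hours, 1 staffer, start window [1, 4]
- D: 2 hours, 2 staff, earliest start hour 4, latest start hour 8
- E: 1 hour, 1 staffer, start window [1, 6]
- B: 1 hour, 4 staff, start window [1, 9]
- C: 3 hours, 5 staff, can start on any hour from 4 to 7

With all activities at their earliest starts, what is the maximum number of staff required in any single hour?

7

Early-start schedule: A@1, D@4, E@1, B@1, C@4.
Load per hour: hour 1: 6, hour 2: 1, hour 3: 1, hour 4: 7, hour 5: 7, hour 6: 5, hour 7: 0, hour 8: 0, hour 9: 0.
Peak is 7.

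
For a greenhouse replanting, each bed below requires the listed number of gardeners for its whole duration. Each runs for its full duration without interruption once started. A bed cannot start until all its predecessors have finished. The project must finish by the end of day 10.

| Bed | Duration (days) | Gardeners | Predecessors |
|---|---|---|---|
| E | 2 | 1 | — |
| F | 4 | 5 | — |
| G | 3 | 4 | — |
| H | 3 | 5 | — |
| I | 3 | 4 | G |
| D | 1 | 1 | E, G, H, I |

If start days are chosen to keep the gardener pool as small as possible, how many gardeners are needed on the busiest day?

Early-start (E@1, F@1, G@1, H@1, I@4, D@7) gives peak 15: d1:15  d2:15  d3:14  d4:9  d5:4  d6:4  d7:1  d8:0  d9:0  d10:0.
Shift G→3, H→5, I→6, D→9.
Schedule E@1, F@1, G@3, H@5, I@6, D@9: d1:6  d2:6  d3:9  d4:9  d5:9  d6:9  d7:9  d8:4  d9:1  d10:0 — peak 9.

9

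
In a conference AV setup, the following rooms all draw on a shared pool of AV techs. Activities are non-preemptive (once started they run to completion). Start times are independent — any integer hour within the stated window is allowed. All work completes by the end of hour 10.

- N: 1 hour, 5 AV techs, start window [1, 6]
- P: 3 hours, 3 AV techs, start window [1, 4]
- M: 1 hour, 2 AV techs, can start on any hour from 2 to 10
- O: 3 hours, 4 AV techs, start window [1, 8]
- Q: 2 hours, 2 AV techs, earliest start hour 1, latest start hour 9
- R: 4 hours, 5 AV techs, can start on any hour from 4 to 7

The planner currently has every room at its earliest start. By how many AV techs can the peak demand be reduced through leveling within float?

Early-start peak: h1:14  h2:11  h3:7  h4:5  h5:5  h6:5  h7:5  h8:0  h9:0  h10:0 ⇒ 14.
Leveled (N@1, P@2, M@2, O@3, Q@1, R@6): h1:7  h2:7  h3:7  h4:7  h5:4  h6:5  h7:5  h8:5  h9:5  h10:0 ⇒ 7.
Reduction 14 − 7 = 7.

7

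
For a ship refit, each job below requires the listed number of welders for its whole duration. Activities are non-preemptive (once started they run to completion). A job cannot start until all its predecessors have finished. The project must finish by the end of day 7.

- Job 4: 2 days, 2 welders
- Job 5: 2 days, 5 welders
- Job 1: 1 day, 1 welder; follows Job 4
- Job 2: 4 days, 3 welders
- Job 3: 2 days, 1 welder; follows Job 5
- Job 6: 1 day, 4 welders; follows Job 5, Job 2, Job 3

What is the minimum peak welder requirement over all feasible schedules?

5

Early-start (Job 4@1, Job 5@1, Job 1@3, Job 2@1, Job 3@3, Job 6@5) gives peak 10: d1:10  d2:10  d3:5  d4:4  d5:4  d6:0  d7:0.
Shift Job 4→3, Job 1→5, Job 2→3, Job 3→5, Job 6→7.
Schedule Job 4@3, Job 5@1, Job 1@5, Job 2@3, Job 3@5, Job 6@7: d1:5  d2:5  d3:5  d4:5  d5:5  d6:4  d7:4 — peak 5.
Total welder-days = 33 over 7 days ⇒ peak ≥ ⌈33/7⌉ = 5, so 5 is optimal.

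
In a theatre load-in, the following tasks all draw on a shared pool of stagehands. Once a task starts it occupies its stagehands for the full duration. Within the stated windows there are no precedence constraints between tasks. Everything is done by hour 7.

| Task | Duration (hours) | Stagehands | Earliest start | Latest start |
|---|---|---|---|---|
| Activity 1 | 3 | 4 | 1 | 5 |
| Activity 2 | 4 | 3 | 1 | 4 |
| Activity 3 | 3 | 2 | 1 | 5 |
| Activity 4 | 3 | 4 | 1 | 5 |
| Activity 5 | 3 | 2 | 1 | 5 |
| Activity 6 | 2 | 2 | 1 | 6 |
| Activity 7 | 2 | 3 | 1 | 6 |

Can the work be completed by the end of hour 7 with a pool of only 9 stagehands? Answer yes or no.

Schedule Activity 1@1, Activity 2@1, Activity 3@1, Activity 4@4, Activity 5@5, Activity 6@4, Activity 7@6: h1:9  h2:9  h3:9  h4:9  h5:8  h6:9  h7:5 — peak 9 ≤ 9.

yes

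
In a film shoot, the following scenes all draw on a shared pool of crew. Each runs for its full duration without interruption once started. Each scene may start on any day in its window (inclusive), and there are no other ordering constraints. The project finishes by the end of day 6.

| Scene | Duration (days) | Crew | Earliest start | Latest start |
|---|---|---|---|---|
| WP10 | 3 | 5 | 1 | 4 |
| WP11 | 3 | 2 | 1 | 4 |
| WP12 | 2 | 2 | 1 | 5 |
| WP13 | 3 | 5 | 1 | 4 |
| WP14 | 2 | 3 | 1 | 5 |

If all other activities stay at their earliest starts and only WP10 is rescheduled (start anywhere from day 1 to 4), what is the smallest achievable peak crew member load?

WP10@1: d1:17  d2:17  d3:12  d4:0  d5:0  d6:0 → peak 17
WP10@2: d1:12  d2:17  d3:12  d4:5  d5:0  d6:0 → peak 17
WP10@3: d1:12  d2:12  d3:12  d4:5  d5:5  d6:0 → peak 12
WP10@4: d1:12  d2:12  d3:7  d4:5  d5:5  d6:5 → peak 12
Best is WP10@3, peak 12.

12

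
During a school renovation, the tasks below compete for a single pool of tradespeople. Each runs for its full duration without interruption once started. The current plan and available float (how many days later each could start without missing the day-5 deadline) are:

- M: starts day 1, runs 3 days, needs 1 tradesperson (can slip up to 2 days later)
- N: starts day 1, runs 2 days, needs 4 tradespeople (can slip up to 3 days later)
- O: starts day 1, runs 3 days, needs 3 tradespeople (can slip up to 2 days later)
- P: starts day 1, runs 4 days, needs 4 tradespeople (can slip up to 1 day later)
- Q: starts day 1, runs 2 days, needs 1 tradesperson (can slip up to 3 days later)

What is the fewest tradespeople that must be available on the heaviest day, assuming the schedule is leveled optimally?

Early-start (M@1, N@1, O@1, P@1, Q@1) gives peak 13: d1:13  d2:13  d3:8  d4:4  d5:0.
Shift O→3, Q→3.
Schedule M@1, N@1, O@3, P@1, Q@3: d1:9  d2:9  d3:9  d4:8  d5:3 — peak 9.

9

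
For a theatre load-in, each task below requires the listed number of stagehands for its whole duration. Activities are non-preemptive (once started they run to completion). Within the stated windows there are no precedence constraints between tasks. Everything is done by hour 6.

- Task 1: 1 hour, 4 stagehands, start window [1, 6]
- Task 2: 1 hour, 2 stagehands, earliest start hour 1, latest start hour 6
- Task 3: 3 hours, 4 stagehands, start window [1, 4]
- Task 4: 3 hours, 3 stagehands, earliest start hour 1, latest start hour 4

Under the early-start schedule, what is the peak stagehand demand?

13

Early-start schedule: Task 1@1, Task 2@1, Task 3@1, Task 4@1.
Load per hour: hour 1: 13, hour 2: 7, hour 3: 7, hour 4: 0, hour 5: 0, hour 6: 0.
Peak is 13.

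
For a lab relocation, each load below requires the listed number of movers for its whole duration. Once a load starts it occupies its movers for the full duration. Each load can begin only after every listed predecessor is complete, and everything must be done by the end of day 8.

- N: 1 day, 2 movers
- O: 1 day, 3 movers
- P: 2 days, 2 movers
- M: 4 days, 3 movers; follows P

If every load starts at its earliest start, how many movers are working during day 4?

3

At early start, day 4 has: M.
Demand: 3 = 3.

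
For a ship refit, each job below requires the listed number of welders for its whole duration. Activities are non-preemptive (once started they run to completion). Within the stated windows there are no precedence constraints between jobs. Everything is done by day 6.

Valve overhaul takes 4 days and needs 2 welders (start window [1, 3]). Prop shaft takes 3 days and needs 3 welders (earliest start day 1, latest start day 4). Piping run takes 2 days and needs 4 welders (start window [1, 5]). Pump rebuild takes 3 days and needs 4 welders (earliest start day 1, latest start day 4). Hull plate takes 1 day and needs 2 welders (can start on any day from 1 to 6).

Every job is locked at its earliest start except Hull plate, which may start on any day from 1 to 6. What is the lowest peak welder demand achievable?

13

Hull plate@1: d1:15  d2:13  d3:9  d4:2  d5:0  d6:0 → peak 15
Hull plate@2: d1:13  d2:15  d3:9  d4:2  d5:0  d6:0 → peak 15
Hull plate@3: d1:13  d2:13  d3:11  d4:2  d5:0  d6:0 → peak 13
Hull plate@4: d1:13  d2:13  d3:9  d4:4  d5:0  d6:0 → peak 13
Hull plate@5: d1:13  d2:13  d3:9  d4:2  d5:2  d6:0 → peak 13
Hull plate@6: d1:13  d2:13  d3:9  d4:2  d5:0  d6:2 → peak 13
Best is Hull plate@3, peak 13.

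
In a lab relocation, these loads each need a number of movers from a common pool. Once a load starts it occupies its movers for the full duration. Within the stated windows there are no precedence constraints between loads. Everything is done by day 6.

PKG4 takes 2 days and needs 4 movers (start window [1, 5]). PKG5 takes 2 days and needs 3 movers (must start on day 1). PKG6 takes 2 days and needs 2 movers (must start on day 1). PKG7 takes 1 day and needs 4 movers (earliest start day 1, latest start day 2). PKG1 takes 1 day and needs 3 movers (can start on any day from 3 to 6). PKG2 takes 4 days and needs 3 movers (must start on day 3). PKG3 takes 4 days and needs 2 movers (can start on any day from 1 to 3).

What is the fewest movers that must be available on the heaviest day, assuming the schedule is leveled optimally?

Early-start (PKG4@1, PKG5@1, PKG6@1, PKG7@1, PKG1@3, PKG2@3, PKG3@1) gives peak 15: d1:15  d2:11  d3:8  d4:5  d5:3  d6:3.
Shift PKG4→2, PKG1→4, PKG3→3.
Schedule PKG4@2, PKG5@1, PKG6@1, PKG7@1, PKG1@4, PKG2@3, PKG3@3: d1:9  d2:9  d3:9  d4:8  d5:5  d6:5 — peak 9.

9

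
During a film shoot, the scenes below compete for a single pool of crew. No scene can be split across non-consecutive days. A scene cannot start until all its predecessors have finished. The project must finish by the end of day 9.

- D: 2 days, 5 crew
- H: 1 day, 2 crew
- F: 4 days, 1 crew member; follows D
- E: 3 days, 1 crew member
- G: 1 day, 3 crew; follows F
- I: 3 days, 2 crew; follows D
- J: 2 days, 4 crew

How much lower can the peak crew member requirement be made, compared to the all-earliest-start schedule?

7

Early-start peak: d1:12  d2:10  d3:4  d4:3  d5:3  d6:1  d7:3  d8:0  d9:0 ⇒ 12.
Leveled (D@1, H@3, F@3, E@3, G@7, I@4, J@8): d1:5  d2:5  d3:4  d4:4  d5:4  d6:3  d7:3  d8:4  d9:4 ⇒ 5.
Reduction 12 − 5 = 7.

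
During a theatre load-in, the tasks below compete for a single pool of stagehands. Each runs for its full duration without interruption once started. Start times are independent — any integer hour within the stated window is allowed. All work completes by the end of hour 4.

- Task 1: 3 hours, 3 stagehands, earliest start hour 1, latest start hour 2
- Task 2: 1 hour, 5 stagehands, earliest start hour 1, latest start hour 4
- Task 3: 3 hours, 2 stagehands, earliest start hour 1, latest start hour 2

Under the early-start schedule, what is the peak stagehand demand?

10

Early-start schedule: Task 1@1, Task 2@1, Task 3@1.
Load per hour: hour 1: 10, hour 2: 5, hour 3: 5, hour 4: 0.
Peak is 10.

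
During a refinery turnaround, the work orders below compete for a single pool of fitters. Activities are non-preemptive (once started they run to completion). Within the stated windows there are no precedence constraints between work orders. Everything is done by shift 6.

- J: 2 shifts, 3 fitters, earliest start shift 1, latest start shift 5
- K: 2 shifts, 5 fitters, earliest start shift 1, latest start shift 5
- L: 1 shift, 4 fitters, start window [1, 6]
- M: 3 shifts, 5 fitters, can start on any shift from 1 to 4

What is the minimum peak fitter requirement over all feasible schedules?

Early-start (J@1, K@1, L@1, M@1) gives peak 17: s1:17  s2:13  s3:5  s4:0  s5:0  s6:0.
Shift L→3, M→4.
Schedule J@1, K@1, L@3, M@4: s1:8  s2:8  s3:4  s4:5  s5:5  s6:5 — peak 8.

8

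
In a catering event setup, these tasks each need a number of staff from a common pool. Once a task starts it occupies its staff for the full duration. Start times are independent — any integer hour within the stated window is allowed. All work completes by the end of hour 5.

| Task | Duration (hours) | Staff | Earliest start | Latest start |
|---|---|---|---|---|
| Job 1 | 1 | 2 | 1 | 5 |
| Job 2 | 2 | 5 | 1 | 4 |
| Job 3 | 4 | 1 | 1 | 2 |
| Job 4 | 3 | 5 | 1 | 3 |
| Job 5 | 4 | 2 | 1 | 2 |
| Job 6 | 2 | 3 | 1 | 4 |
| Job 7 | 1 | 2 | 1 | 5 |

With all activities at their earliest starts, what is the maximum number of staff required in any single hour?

20

Early-start schedule: Job 1@1, Job 2@1, Job 3@1, Job 4@1, Job 5@1, Job 6@1, Job 7@1.
Load per hour: hour 1: 20, hour 2: 16, hour 3: 8, hour 4: 3, hour 5: 0.
Peak is 20.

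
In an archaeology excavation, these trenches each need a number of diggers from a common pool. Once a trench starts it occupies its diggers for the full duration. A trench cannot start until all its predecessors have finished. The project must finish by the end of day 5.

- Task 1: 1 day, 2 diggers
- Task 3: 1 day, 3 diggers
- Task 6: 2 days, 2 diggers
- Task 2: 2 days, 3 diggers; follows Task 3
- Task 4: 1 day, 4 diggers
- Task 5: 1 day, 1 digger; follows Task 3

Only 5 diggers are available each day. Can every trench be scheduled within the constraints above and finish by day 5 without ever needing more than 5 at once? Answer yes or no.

yes

Schedule Task 1@1, Task 3@1, Task 6@2, Task 2@2, Task 4@4, Task 5@4: d1:5  d2:5  d3:5  d4:5  d5:0 — peak 5 ≤ 5.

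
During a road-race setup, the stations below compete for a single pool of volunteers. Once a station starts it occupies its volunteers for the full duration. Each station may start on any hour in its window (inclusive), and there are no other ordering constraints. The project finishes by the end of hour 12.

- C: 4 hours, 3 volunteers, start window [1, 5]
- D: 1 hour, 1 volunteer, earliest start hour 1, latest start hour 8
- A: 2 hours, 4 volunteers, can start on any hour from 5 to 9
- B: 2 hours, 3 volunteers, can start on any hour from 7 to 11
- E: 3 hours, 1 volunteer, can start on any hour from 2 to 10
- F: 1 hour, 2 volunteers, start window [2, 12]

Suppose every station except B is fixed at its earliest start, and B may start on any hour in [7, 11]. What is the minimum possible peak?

6

B@7: h1:4  h2:6  h3:4  h4:4  h5:4  h6:4  h7:3  h8:3  h9:0  h10:0  h11:0  h12:0 → peak 6
B@8: h1:4  h2:6  h3:4  h4:4  h5:4  h6:4  h7:0  h8:3  h9:3  h10:0  h11:0  h12:0 → peak 6
B@9: h1:4  h2:6  h3:4  h4:4  h5:4  h6:4  h7:0  h8:0  h9:3  h10:3  h11:0  h12:0 → peak 6
B@10: h1:4  h2:6  h3:4  h4:4  h5:4  h6:4  h7:0  h8:0  h9:0  h10:3  h11:3  h12:0 → peak 6
B@11: h1:4  h2:6  h3:4  h4:4  h5:4  h6:4  h7:0  h8:0  h9:0  h10:0  h11:3  h12:3 → peak 6
Best is B@7, peak 6.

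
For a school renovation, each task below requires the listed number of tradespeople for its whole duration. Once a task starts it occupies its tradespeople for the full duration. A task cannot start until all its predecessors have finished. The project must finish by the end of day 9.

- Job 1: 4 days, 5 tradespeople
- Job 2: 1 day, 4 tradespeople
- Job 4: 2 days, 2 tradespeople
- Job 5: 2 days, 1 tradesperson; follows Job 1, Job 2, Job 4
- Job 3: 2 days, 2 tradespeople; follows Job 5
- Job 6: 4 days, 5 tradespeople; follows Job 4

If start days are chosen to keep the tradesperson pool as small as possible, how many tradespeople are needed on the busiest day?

7

Early-start (Job 1@1, Job 2@1, Job 4@1, Job 5@5, Job 3@7, Job 6@3) gives peak 11: d1:11  d2:7  d3:10  d4:10  d5:6  d6:6  d7:2  d8:2  d9:0.
Shift Job 2→5, Job 5→6, Job 3→8, Job 6→6.
Schedule Job 1@1, Job 2@5, Job 4@1, Job 5@6, Job 3@8, Job 6@6: d1:7  d2:7  d3:5  d4:5  d5:4  d6:6  d7:6  d8:7  d9:7 — peak 7.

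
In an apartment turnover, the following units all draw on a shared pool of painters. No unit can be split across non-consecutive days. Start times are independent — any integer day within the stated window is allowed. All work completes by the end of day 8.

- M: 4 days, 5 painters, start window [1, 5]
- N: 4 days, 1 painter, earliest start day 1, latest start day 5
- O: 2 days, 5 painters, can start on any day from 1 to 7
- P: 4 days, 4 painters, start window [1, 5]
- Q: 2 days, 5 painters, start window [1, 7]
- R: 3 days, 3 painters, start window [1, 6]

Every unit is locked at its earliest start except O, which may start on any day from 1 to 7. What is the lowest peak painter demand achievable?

O@1: d1:23  d2:23  d3:13  d4:10  d5:0  d6:0  d7:0  d8:0 → peak 23
O@2: d1:18  d2:23  d3:18  d4:10  d5:0  d6:0  d7:0  d8:0 → peak 23
O@3: d1:18  d2:18  d3:18  d4:15  d5:0  d6:0  d7:0  d8:0 → peak 18
O@4: d1:18  d2:18  d3:13  d4:15  d5:5  d6:0  d7:0  d8:0 → peak 18
O@5: d1:18  d2:18  d3:13  d4:10  d5:5  d6:5  d7:0  d8:0 → peak 18
O@6: d1:18  d2:18  d3:13  d4:10  d5:0  d6:5  d7:5  d8:0 → peak 18
O@7: d1:18  d2:18  d3:13  d4:10  d5:0  d6:0  d7:5  d8:5 → peak 18
Best is O@3, peak 18.

18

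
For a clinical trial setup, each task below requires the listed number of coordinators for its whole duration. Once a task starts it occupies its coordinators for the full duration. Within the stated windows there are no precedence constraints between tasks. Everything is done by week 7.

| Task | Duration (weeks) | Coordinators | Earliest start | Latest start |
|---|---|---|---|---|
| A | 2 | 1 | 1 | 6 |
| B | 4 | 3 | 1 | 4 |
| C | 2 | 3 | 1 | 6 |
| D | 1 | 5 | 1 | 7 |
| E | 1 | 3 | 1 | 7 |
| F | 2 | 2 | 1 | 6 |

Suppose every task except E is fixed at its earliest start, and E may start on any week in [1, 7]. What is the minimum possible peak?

14

E@1: w1:17  w2:9  w3:3  w4:3  w5:0  w6:0  w7:0 → peak 17
E@2: w1:14  w2:12  w3:3  w4:3  w5:0  w6:0  w7:0 → peak 14
E@3: w1:14  w2:9  w3:6  w4:3  w5:0  w6:0  w7:0 → peak 14
E@4: w1:14  w2:9  w3:3  w4:6  w5:0  w6:0  w7:0 → peak 14
E@5: w1:14  w2:9  w3:3  w4:3  w5:3  w6:0  w7:0 → peak 14
E@6: w1:14  w2:9  w3:3  w4:3  w5:0  w6:3  w7:0 → peak 14
E@7: w1:14  w2:9  w3:3  w4:3  w5:0  w6:0  w7:3 → peak 14
Best is E@2, peak 14.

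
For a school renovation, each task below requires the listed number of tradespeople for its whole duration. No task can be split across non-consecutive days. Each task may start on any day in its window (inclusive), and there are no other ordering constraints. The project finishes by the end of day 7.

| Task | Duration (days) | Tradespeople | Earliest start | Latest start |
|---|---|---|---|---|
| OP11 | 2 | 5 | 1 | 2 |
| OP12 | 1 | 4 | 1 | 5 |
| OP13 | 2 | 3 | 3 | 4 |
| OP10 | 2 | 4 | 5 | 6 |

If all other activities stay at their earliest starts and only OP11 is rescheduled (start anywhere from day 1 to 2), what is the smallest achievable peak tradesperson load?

OP11@1: d1:9  d2:5  d3:3  d4:3  d5:4  d6:4  d7:0 → peak 9
OP11@2: d1:4  d2:5  d3:8  d4:3  d5:4  d6:4  d7:0 → peak 8
Best is OP11@2, peak 8.

8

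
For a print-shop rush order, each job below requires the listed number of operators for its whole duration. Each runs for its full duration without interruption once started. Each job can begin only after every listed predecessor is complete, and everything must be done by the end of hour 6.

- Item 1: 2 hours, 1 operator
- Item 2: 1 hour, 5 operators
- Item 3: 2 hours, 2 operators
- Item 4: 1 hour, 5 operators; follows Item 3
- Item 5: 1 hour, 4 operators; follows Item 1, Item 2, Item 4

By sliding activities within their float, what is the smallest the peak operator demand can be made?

Early-start (Item 1@1, Item 2@1, Item 3@1, Item 4@3, Item 5@4) gives peak 8: h1:8  h2:3  h3:5  h4:4  h5:0  h6:0.
Shift Item 2→3, Item 4→4, Item 5→5.
Schedule Item 1@1, Item 2@3, Item 3@1, Item 4@4, Item 5@5: h1:3  h2:3  h3:5  h4:5  h5:4  h6:0 — peak 5.

5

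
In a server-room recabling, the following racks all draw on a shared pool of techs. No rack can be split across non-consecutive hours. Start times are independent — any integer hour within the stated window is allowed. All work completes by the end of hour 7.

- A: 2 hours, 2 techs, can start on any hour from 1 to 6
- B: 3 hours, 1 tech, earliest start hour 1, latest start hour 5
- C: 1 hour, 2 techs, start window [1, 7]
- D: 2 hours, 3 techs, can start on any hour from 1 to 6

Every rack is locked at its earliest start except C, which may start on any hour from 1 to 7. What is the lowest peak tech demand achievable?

C@1: h1:8  h2:6  h3:1  h4:0  h5:0  h6:0  h7:0 → peak 8
C@2: h1:6  h2:8  h3:1  h4:0  h5:0  h6:0  h7:0 → peak 8
C@3: h1:6  h2:6  h3:3  h4:0  h5:0  h6:0  h7:0 → peak 6
C@4: h1:6  h2:6  h3:1  h4:2  h5:0  h6:0  h7:0 → peak 6
C@5: h1:6  h2:6  h3:1  h4:0  h5:2  h6:0  h7:0 → peak 6
C@6: h1:6  h2:6  h3:1  h4:0  h5:0  h6:2  h7:0 → peak 6
C@7: h1:6  h2:6  h3:1  h4:0  h5:0  h6:0  h7:2 → peak 6
Best is C@3, peak 6.

6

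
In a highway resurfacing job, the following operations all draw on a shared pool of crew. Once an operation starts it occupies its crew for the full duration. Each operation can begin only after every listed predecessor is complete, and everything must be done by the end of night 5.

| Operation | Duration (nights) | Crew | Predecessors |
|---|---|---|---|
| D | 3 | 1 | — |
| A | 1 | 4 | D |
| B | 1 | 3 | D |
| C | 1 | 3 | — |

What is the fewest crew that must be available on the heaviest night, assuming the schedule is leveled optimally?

Early-start (D@1, A@4, B@4, C@1) gives peak 7: n1:4  n2:1  n3:1  n4:7  n5:0.
Shift B→5.
Schedule D@1, A@4, B@5, C@1: n1:4  n2:1  n3:1  n4:4  n5:3 — peak 4.

4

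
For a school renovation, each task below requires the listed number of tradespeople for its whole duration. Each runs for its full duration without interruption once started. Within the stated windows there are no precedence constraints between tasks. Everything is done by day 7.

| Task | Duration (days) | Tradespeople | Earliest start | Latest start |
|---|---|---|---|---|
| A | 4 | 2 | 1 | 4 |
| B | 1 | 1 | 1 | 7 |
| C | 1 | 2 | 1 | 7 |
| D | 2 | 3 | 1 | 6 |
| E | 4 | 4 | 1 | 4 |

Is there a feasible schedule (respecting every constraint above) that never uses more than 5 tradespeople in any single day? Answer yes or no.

The minimum achievable peak is 6; 5 < 6, so no feasible schedule stays within the cap.

no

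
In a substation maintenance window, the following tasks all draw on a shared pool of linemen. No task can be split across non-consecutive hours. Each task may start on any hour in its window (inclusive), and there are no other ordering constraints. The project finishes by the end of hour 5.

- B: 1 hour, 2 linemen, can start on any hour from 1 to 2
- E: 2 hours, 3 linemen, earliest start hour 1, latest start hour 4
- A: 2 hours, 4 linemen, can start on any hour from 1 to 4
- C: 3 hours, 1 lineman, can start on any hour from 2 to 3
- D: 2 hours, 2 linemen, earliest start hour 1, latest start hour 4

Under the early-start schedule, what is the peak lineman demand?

11

Early-start schedule: B@1, E@1, A@1, C@2, D@1.
Load per hour: hour 1: 11, hour 2: 10, hour 3: 1, hour 4: 1, hour 5: 0.
Peak is 11.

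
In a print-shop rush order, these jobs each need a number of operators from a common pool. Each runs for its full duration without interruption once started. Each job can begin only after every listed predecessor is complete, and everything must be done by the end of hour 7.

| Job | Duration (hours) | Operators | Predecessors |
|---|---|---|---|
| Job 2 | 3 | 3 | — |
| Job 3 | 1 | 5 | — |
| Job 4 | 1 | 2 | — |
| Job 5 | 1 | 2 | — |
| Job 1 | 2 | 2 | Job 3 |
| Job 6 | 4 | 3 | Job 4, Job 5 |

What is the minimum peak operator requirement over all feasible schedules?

Early-start (Job 2@1, Job 3@1, Job 4@1, Job 5@1, Job 1@2, Job 6@2) gives peak 12: h1:12  h2:8  h3:8  h4:3  h5:3  h6:0  h7:0.
Shift Job 2→2, Job 4→2, Job 5→3, Job 1→5, Job 6→4.
Schedule Job 2@2, Job 3@1, Job 4@2, Job 5@3, Job 1@5, Job 6@4: h1:5  h2:5  h3:5  h4:6  h5:5  h6:5  h7:3 — peak 6.

6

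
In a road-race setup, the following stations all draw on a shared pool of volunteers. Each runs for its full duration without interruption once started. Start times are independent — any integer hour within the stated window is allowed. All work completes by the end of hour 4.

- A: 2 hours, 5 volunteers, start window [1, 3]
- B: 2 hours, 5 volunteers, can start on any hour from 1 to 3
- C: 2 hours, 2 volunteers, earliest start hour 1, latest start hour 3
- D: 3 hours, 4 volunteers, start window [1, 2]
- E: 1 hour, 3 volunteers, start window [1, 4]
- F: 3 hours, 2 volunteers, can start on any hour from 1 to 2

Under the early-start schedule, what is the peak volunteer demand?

21

Early-start schedule: A@1, B@1, C@1, D@1, E@1, F@1.
Load per hour: hour 1: 21, hour 2: 18, hour 3: 6, hour 4: 0.
Peak is 21.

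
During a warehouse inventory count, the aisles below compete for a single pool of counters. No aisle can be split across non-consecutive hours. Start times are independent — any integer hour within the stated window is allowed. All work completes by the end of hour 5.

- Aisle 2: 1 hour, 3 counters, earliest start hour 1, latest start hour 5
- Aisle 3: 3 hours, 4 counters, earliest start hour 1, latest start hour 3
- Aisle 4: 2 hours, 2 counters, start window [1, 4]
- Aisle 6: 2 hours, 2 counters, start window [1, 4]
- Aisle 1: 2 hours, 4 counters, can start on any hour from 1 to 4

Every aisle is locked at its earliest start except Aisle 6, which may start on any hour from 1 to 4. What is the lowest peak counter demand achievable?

13

Aisle 6@1: h1:15  h2:12  h3:4  h4:0  h5:0 → peak 15
Aisle 6@2: h1:13  h2:12  h3:6  h4:0  h5:0 → peak 13
Aisle 6@3: h1:13  h2:10  h3:6  h4:2  h5:0 → peak 13
Aisle 6@4: h1:13  h2:10  h3:4  h4:2  h5:2 → peak 13
Best is Aisle 6@2, peak 13.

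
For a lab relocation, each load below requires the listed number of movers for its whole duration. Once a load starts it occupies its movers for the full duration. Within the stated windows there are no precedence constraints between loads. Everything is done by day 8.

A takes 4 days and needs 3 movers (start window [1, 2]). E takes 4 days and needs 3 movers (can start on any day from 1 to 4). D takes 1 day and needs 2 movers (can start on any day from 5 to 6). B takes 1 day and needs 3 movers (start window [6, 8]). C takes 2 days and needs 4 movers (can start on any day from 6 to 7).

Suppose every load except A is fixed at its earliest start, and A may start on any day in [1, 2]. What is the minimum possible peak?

7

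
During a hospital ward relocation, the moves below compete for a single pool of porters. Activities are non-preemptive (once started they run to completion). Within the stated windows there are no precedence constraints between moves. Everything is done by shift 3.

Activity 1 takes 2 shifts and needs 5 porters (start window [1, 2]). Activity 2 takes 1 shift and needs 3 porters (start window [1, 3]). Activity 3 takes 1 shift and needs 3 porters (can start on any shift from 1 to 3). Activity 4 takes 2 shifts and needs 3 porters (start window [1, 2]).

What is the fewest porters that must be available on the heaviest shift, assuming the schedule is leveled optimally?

Early-start (Activity 1@1, Activity 2@1, Activity 3@1, Activity 4@1) gives peak 14: s1:14  s2:8  s3:0.
Shift Activity 3→3, Activity 4→2.
Schedule Activity 1@1, Activity 2@1, Activity 3@3, Activity 4@2: s1:8  s2:8  s3:6 — peak 8.
Total porter-shifts = 22 over 3 shifts ⇒ peak ≥ ⌈22/3⌉ = 8, so 8 is optimal.

8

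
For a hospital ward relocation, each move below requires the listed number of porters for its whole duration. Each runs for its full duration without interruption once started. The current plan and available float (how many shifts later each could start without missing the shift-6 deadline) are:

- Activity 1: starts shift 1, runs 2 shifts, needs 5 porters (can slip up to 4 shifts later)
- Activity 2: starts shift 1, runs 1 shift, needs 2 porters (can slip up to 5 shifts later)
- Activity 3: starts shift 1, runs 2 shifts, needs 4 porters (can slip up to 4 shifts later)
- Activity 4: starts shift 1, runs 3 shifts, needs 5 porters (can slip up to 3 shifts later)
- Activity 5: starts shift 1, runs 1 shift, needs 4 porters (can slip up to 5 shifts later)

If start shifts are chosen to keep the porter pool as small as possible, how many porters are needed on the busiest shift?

9

Early-start (Activity 1@1, Activity 2@1, Activity 3@1, Activity 4@1, Activity 5@1) gives peak 20: s1:20  s2:14  s3:5  s4:0  s5:0  s6:0.
Shift Activity 3→2, Activity 4→3, Activity 5→4.
Schedule Activity 1@1, Activity 2@1, Activity 3@2, Activity 4@3, Activity 5@4: s1:7  s2:9  s3:9  s4:9  s5:5  s6:0 — peak 9.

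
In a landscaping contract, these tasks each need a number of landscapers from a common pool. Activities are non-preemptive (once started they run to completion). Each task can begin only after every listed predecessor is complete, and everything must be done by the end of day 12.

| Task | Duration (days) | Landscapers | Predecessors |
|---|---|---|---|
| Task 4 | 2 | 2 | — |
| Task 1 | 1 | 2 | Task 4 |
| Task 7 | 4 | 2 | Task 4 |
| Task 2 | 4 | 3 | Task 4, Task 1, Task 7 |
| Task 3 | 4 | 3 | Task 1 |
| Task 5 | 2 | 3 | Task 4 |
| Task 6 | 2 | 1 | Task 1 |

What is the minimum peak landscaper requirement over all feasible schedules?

Early-start (Task 4@1, Task 1@3, Task 7@3, Task 2@7, Task 3@4, Task 5@3, Task 6@4) gives peak 9: d1:2  d2:2  d3:7  d4:9  d5:6  d6:5  d7:6  d8:3  d9:3  d10:3  d11:0  d12:0.
Shift Task 7→4, Task 2→9, Task 3→5, Task 6→8.
Schedule Task 4@1, Task 1@3, Task 7@4, Task 2@9, Task 3@5, Task 5@3, Task 6@8: d1:2  d2:2  d3:5  d4:5  d5:5  d6:5  d7:5  d8:4  d9:4  d10:3  d11:3  d12:3 — peak 5.

5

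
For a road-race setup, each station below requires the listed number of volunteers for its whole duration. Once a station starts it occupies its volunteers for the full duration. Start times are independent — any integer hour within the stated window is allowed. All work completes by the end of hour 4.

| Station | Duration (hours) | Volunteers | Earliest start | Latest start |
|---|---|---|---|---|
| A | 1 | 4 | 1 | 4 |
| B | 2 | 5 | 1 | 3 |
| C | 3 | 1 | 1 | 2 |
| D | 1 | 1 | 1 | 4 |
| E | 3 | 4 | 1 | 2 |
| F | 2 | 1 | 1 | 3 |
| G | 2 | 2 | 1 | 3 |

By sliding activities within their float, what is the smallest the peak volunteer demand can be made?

Early-start (A@1, B@1, C@1, D@1, E@1, F@1, G@1) gives peak 18: h1:18  h2:13  h3:5  h4:0.
Shift D→3, E→2, F→3, G→3.
Schedule A@1, B@1, C@1, D@3, E@2, F@3, G@3: h1:10  h2:10  h3:9  h4:7 — peak 10.

10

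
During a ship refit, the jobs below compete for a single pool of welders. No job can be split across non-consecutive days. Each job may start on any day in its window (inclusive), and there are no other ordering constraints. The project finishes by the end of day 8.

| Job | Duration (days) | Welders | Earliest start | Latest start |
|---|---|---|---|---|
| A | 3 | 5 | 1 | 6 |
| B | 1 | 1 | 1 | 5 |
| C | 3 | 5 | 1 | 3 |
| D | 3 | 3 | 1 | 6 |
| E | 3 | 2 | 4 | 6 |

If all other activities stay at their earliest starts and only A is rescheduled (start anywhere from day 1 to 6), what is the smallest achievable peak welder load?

9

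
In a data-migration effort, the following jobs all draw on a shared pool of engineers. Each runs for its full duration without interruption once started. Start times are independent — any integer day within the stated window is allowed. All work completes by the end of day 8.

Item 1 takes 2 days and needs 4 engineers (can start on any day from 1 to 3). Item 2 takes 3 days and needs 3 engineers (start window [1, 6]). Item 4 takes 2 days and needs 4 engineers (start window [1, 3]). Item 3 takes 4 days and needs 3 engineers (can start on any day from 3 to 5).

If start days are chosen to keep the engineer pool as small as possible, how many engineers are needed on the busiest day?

6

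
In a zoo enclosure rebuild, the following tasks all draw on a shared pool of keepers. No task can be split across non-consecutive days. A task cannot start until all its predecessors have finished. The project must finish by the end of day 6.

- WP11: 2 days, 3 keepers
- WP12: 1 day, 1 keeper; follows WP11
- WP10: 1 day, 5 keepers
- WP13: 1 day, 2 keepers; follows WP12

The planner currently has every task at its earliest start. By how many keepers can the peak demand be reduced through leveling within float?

3

Early-start peak: d1:8  d2:3  d3:1  d4:2  d5:0  d6:0 ⇒ 8.
Leveled (WP11@1, WP12@3, WP10@4, WP13@5): d1:3  d2:3  d3:1  d4:5  d5:2  d6:0 ⇒ 5.
Reduction 8 − 5 = 3.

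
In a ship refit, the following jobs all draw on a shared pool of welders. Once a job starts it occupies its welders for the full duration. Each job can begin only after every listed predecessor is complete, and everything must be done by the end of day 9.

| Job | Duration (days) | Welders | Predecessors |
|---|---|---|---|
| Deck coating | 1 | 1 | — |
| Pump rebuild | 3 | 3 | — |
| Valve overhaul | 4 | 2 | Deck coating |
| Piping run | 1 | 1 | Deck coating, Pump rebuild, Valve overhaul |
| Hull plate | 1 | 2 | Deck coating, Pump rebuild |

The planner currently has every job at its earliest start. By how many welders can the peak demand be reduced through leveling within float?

Early-start peak: d1:4  d2:5  d3:5  d4:4  d5:2  d6:1  d7:0  d8:0  d9:0 ⇒ 5.
Leveled (Deck coating@1, Pump rebuild@2, Valve overhaul@5, Piping run@9, Hull plate@9): d1:1  d2:3  d3:3  d4:3  d5:2  d6:2  d7:2  d8:2  d9:3 ⇒ 3.
Reduction 5 − 3 = 2.

2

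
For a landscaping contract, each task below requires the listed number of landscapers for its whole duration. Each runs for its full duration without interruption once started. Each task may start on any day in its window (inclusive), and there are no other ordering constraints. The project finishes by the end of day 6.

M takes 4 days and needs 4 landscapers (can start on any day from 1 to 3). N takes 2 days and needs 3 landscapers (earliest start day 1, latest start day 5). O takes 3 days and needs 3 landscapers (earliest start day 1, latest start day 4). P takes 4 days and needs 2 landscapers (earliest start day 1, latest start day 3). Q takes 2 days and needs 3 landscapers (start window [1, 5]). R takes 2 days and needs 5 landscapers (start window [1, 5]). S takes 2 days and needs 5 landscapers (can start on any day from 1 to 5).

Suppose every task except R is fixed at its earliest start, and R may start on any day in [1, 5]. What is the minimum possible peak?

R@1: d1:25  d2:25  d3:9  d4:6  d5:0  d6:0 → peak 25
R@2: d1:20  d2:25  d3:14  d4:6  d5:0  d6:0 → peak 25
R@3: d1:20  d2:20  d3:14  d4:11  d5:0  d6:0 → peak 20
R@4: d1:20  d2:20  d3:9  d4:11  d5:5  d6:0 → peak 20
R@5: d1:20  d2:20  d3:9  d4:6  d5:5  d6:5 → peak 20
Best is R@3, peak 20.

20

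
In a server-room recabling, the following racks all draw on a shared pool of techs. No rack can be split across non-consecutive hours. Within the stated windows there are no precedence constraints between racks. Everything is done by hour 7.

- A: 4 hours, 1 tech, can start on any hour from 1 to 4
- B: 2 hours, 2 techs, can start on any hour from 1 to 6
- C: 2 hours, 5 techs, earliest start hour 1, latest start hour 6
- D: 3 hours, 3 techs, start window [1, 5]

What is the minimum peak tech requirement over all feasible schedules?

Early-start (A@1, B@1, C@1, D@1) gives peak 11: h1:11  h2:11  h3:4  h4:1  h5:0  h6:0  h7:0.
Shift C→6, D→3.
Schedule A@1, B@1, C@6, D@3: h1:3  h2:3  h3:4  h4:4  h5:3  h6:5  h7:5 — peak 5.

5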